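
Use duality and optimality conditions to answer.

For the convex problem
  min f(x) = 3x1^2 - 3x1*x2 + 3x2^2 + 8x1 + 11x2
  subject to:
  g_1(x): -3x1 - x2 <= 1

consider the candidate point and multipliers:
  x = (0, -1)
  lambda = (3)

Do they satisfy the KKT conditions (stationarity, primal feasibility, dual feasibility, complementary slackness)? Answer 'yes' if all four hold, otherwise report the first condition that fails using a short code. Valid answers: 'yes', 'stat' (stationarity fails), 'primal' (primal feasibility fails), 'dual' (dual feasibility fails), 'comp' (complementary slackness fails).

Gradient of f: grad f(x) = Q x + c = (11, 5)
Constraint values g_i(x) = a_i^T x - b_i:
  g_1((0, -1)) = 0
Stationarity residual: grad f(x) + sum_i lambda_i a_i = (2, 2)
  -> stationarity FAILS
Primal feasibility (all g_i <= 0): OK
Dual feasibility (all lambda_i >= 0): OK
Complementary slackness (lambda_i * g_i(x) = 0 for all i): OK

Verdict: the first failing condition is stationarity -> stat.

stat


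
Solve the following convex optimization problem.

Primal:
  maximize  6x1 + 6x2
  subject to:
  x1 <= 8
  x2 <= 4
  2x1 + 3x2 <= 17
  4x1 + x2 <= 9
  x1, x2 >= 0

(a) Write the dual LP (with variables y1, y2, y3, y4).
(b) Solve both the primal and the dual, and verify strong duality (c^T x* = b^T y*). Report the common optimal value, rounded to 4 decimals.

The standard primal-dual pair for 'max c^T x s.t. A x <= b, x >= 0' is:
  Dual:  min b^T y  s.t.  A^T y >= c,  y >= 0.

So the dual LP is:
  minimize  8y1 + 4y2 + 17y3 + 9y4
  subject to:
    y1 + 2y3 + 4y4 >= 6
    y2 + 3y3 + y4 >= 6
    y1, y2, y3, y4 >= 0

Solving the primal: x* = (1.25, 4).
  primal value c^T x* = 31.5.
Solving the dual: y* = (0, 4.5, 0, 1.5).
  dual value b^T y* = 31.5.
Strong duality: c^T x* = b^T y*. Confirmed.

31.5


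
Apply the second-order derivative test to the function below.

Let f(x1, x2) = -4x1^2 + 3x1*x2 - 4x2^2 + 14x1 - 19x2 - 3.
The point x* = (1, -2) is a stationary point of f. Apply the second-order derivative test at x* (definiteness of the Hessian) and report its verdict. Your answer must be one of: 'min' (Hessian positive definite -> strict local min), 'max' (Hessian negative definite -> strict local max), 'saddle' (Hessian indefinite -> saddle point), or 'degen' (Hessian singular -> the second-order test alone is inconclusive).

Compute the Hessian H = grad^2 f:
  H = [[-8, 3], [3, -8]]
Verify stationarity: grad f(x*) = H x* + g = (0, 0).
Eigenvalues of H: -11, -5.
Both eigenvalues < 0, so H is negative definite -> x* is a strict local max.

max


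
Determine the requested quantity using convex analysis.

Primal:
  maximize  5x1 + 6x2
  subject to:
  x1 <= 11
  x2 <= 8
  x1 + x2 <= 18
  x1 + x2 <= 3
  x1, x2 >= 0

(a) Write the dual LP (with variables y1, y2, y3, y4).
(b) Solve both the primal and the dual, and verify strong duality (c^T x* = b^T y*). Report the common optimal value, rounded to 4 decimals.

The standard primal-dual pair for 'max c^T x s.t. A x <= b, x >= 0' is:
  Dual:  min b^T y  s.t.  A^T y >= c,  y >= 0.

So the dual LP is:
  minimize  11y1 + 8y2 + 18y3 + 3y4
  subject to:
    y1 + y3 + y4 >= 5
    y2 + y3 + y4 >= 6
    y1, y2, y3, y4 >= 0

Solving the primal: x* = (0, 3).
  primal value c^T x* = 18.
Solving the dual: y* = (0, 0, 0, 6).
  dual value b^T y* = 18.
Strong duality: c^T x* = b^T y*. Confirmed.

18


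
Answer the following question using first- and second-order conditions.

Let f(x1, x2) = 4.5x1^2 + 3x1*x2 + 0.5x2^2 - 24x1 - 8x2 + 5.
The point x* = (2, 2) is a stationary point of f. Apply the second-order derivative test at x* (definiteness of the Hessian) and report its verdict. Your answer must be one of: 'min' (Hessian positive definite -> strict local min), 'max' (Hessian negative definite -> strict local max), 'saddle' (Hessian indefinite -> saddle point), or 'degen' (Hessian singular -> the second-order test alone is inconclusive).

Compute the Hessian H = grad^2 f:
  H = [[9, 3], [3, 1]]
Verify stationarity: grad f(x*) = H x* + g = (0, 0).
Eigenvalues of H: 0, 10.
H has a zero eigenvalue (singular; positive semidefinite but not definite), so H is neither positive definite, negative definite, nor indefinite. The second-order test alone is inconclusive -> degen.
(Indeed, f is constant along the null direction of H through x*, so x* is not a strict local extremum.)

degen


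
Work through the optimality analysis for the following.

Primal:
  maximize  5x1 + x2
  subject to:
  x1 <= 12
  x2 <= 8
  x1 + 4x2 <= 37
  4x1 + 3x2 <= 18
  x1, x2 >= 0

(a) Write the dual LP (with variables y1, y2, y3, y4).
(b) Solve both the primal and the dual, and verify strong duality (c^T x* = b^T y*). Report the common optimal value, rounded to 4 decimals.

The standard primal-dual pair for 'max c^T x s.t. A x <= b, x >= 0' is:
  Dual:  min b^T y  s.t.  A^T y >= c,  y >= 0.

So the dual LP is:
  minimize  12y1 + 8y2 + 37y3 + 18y4
  subject to:
    y1 + y3 + 4y4 >= 5
    y2 + 4y3 + 3y4 >= 1
    y1, y2, y3, y4 >= 0

Solving the primal: x* = (4.5, 0).
  primal value c^T x* = 22.5.
Solving the dual: y* = (0, 0, 0, 1.25).
  dual value b^T y* = 22.5.
Strong duality: c^T x* = b^T y*. Confirmed.

22.5


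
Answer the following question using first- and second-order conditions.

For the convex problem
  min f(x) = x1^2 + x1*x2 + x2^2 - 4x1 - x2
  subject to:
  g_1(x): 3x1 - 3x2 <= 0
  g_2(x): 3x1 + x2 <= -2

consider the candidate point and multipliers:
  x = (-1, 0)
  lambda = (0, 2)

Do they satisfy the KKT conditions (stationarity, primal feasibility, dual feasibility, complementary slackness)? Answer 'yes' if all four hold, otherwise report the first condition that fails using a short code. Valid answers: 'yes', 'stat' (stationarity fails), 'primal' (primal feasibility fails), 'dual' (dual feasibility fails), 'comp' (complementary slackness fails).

Gradient of f: grad f(x) = Q x + c = (-6, -2)
Constraint values g_i(x) = a_i^T x - b_i:
  g_1((-1, 0)) = -3
  g_2((-1, 0)) = -1
Stationarity residual: grad f(x) + sum_i lambda_i a_i = (0, 0)
  -> stationarity OK
Primal feasibility (all g_i <= 0): OK
Dual feasibility (all lambda_i >= 0): OK
Complementary slackness (lambda_i * g_i(x) = 0 for all i): FAILS

Verdict: the first failing condition is complementary_slackness -> comp.

comp


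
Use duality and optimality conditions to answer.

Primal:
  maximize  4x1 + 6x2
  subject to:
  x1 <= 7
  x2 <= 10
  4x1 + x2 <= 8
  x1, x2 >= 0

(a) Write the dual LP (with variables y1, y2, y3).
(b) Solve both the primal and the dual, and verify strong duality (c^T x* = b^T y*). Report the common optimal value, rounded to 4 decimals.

The standard primal-dual pair for 'max c^T x s.t. A x <= b, x >= 0' is:
  Dual:  min b^T y  s.t.  A^T y >= c,  y >= 0.

So the dual LP is:
  minimize  7y1 + 10y2 + 8y3
  subject to:
    y1 + 4y3 >= 4
    y2 + y3 >= 6
    y1, y2, y3 >= 0

Solving the primal: x* = (0, 8).
  primal value c^T x* = 48.
Solving the dual: y* = (0, 0, 6).
  dual value b^T y* = 48.
Strong duality: c^T x* = b^T y*. Confirmed.

48


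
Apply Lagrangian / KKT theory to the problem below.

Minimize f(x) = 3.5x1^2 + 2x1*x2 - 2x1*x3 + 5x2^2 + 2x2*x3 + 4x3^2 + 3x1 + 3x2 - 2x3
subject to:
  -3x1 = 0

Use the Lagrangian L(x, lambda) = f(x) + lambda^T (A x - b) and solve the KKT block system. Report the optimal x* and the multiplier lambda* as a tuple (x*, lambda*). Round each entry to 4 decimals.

Form the Lagrangian:
  L(x, lambda) = (1/2) x^T Q x + c^T x + lambda^T (A x - b)
Stationarity (grad_x L = 0): Q x + c + A^T lambda = 0.
Primal feasibility: A x = b.

This gives the KKT block system:
  [ Q   A^T ] [ x     ]   [-c ]
  [ A    0  ] [ lambda ] = [ b ]

Solving the linear system:
  x*      = (0, -0.3684, 0.3421)
  lambda* = (0.5263)
  f(x*)   = -0.8947

x* = (0, -0.3684, 0.3421), lambda* = (0.5263)


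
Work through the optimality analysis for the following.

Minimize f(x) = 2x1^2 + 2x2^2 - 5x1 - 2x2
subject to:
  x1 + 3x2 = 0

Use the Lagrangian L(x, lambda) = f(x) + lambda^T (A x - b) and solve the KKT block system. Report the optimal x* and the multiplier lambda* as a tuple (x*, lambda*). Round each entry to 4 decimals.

Form the Lagrangian:
  L(x, lambda) = (1/2) x^T Q x + c^T x + lambda^T (A x - b)
Stationarity (grad_x L = 0): Q x + c + A^T lambda = 0.
Primal feasibility: A x = b.

This gives the KKT block system:
  [ Q   A^T ] [ x     ]   [-c ]
  [ A    0  ] [ lambda ] = [ b ]

Solving the linear system:
  x*      = (0.975, -0.325)
  lambda* = (1.1)
  f(x*)   = -2.1125

x* = (0.975, -0.325), lambda* = (1.1)


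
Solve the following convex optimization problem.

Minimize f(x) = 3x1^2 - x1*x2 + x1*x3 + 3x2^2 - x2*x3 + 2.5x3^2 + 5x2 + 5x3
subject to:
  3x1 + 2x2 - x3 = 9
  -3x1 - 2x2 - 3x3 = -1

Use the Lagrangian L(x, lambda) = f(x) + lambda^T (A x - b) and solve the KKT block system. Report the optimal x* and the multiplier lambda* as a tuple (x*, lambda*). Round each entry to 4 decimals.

Form the Lagrangian:
  L(x, lambda) = (1/2) x^T Q x + c^T x + lambda^T (A x - b)
Stationarity (grad_x L = 0): Q x + c + A^T lambda = 0.
Primal feasibility: A x = b.

This gives the KKT block system:
  [ Q   A^T ] [ x     ]   [-c ]
  [ A    0  ] [ lambda ] = [ b ]

Solving the linear system:
  x*      = (2.1111, 0.3333, -2)
  lambda* = (-3.3889, 0.0556)
  f(x*)   = 11.1111

x* = (2.1111, 0.3333, -2), lambda* = (-3.3889, 0.0556)


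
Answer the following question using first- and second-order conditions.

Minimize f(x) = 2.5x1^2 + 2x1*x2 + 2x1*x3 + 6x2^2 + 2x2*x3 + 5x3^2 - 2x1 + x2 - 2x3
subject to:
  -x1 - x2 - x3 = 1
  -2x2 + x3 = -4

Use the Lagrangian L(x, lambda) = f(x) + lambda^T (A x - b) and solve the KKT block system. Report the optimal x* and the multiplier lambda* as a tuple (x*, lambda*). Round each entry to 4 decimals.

Form the Lagrangian:
  L(x, lambda) = (1/2) x^T Q x + c^T x + lambda^T (A x - b)
Stationarity (grad_x L = 0): Q x + c + A^T lambda = 0.
Primal feasibility: A x = b.

This gives the KKT block system:
  [ Q   A^T ] [ x     ]   [-c ]
  [ A    0  ] [ lambda ] = [ b ]

Solving the linear system:
  x*      = (-0.8261, 1.2754, -1.4493)
  lambda* = (-6.4783, 9.1159)
  f(x*)   = 24.3841

x* = (-0.8261, 1.2754, -1.4493), lambda* = (-6.4783, 9.1159)


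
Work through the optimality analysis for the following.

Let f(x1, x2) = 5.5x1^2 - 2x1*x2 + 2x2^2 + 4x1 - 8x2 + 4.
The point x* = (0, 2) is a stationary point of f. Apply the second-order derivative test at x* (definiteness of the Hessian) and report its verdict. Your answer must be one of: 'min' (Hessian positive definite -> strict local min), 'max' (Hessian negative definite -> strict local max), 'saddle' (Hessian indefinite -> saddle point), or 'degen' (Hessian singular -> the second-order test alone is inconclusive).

Compute the Hessian H = grad^2 f:
  H = [[11, -2], [-2, 4]]
Verify stationarity: grad f(x*) = H x* + g = (0, 0).
Eigenvalues of H: 3.4689, 11.5311.
Both eigenvalues > 0, so H is positive definite -> x* is a strict local min.

min


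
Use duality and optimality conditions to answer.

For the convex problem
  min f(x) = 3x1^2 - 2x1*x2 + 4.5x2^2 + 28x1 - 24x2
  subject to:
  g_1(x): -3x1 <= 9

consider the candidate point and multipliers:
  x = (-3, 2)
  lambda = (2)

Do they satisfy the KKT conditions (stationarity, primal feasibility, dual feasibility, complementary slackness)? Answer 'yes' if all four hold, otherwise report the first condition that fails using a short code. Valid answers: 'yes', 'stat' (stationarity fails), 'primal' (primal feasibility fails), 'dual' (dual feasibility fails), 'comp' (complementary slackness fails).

Gradient of f: grad f(x) = Q x + c = (6, 0)
Constraint values g_i(x) = a_i^T x - b_i:
  g_1((-3, 2)) = 0
Stationarity residual: grad f(x) + sum_i lambda_i a_i = (0, 0)
  -> stationarity OK
Primal feasibility (all g_i <= 0): OK
Dual feasibility (all lambda_i >= 0): OK
Complementary slackness (lambda_i * g_i(x) = 0 for all i): OK

Verdict: yes, KKT holds.

yes


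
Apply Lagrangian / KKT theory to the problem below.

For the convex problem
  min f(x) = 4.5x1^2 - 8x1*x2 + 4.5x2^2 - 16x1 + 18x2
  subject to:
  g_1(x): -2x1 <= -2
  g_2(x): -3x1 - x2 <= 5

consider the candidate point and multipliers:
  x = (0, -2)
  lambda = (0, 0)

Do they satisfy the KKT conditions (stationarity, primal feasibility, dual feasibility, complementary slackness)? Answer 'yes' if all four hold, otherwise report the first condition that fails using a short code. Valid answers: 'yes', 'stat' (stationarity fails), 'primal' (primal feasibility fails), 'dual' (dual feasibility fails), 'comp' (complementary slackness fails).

Gradient of f: grad f(x) = Q x + c = (0, 0)
Constraint values g_i(x) = a_i^T x - b_i:
  g_1((0, -2)) = 2
  g_2((0, -2)) = -3
Stationarity residual: grad f(x) + sum_i lambda_i a_i = (0, 0)
  -> stationarity OK
Primal feasibility (all g_i <= 0): FAILS
Dual feasibility (all lambda_i >= 0): OK
Complementary slackness (lambda_i * g_i(x) = 0 for all i): OK

Verdict: the first failing condition is primal_feasibility -> primal.

primal


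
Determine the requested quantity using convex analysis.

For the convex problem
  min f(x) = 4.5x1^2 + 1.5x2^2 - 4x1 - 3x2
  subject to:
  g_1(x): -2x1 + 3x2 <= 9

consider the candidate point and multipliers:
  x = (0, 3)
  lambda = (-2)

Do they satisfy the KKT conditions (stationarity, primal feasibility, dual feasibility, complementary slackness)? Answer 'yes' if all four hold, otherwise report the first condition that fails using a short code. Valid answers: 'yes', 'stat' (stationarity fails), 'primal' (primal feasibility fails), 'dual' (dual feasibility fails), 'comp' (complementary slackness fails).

Gradient of f: grad f(x) = Q x + c = (-4, 6)
Constraint values g_i(x) = a_i^T x - b_i:
  g_1((0, 3)) = 0
Stationarity residual: grad f(x) + sum_i lambda_i a_i = (0, 0)
  -> stationarity OK
Primal feasibility (all g_i <= 0): OK
Dual feasibility (all lambda_i >= 0): FAILS
Complementary slackness (lambda_i * g_i(x) = 0 for all i): OK

Verdict: the first failing condition is dual_feasibility -> dual.

dual


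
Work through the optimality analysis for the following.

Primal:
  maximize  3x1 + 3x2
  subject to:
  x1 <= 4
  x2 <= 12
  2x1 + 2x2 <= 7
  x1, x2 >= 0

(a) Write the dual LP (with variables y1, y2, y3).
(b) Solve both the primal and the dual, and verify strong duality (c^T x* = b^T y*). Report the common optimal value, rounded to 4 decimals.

The standard primal-dual pair for 'max c^T x s.t. A x <= b, x >= 0' is:
  Dual:  min b^T y  s.t.  A^T y >= c,  y >= 0.

So the dual LP is:
  minimize  4y1 + 12y2 + 7y3
  subject to:
    y1 + 2y3 >= 3
    y2 + 2y3 >= 3
    y1, y2, y3 >= 0

Solving the primal: x* = (3.5, 0).
  primal value c^T x* = 10.5.
Solving the dual: y* = (0, 0, 1.5).
  dual value b^T y* = 10.5.
Strong duality: c^T x* = b^T y*. Confirmed.

10.5


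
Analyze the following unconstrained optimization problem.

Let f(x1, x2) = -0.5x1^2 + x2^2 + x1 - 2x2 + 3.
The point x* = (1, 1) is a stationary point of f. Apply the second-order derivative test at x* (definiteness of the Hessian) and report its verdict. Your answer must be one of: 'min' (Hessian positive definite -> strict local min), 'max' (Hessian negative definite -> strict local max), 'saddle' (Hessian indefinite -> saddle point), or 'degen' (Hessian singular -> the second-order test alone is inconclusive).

Compute the Hessian H = grad^2 f:
  H = [[-1, 0], [0, 2]]
Verify stationarity: grad f(x*) = H x* + g = (0, 0).
Eigenvalues of H: -1, 2.
Eigenvalues have mixed signs, so H is indefinite -> x* is a saddle point.

saddle


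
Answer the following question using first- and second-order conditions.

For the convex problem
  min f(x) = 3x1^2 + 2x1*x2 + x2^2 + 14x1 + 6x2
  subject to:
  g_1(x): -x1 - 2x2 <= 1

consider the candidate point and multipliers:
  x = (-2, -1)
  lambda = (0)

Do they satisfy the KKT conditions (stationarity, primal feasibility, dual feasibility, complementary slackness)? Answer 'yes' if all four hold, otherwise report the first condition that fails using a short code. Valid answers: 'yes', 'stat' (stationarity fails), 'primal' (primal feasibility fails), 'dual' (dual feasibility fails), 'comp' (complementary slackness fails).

Gradient of f: grad f(x) = Q x + c = (0, 0)
Constraint values g_i(x) = a_i^T x - b_i:
  g_1((-2, -1)) = 3
Stationarity residual: grad f(x) + sum_i lambda_i a_i = (0, 0)
  -> stationarity OK
Primal feasibility (all g_i <= 0): FAILS
Dual feasibility (all lambda_i >= 0): OK
Complementary slackness (lambda_i * g_i(x) = 0 for all i): OK

Verdict: the first failing condition is primal_feasibility -> primal.

primal


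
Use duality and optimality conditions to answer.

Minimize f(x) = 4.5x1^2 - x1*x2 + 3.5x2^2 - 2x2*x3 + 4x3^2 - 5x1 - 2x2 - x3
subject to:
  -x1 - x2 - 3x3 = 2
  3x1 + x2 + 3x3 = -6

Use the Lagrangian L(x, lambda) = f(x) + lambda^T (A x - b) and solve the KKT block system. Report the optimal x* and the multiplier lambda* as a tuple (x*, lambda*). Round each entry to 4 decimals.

Form the Lagrangian:
  L(x, lambda) = (1/2) x^T Q x + c^T x + lambda^T (A x - b)
Stationarity (grad_x L = 0): Q x + c + A^T lambda = 0.
Primal feasibility: A x = b.

This gives the KKT block system:
  [ Q   A^T ] [ x     ]   [-c ]
  [ A    0  ] [ lambda ] = [ b ]

Solving the linear system:
  x*      = (-2, -0.0361, 0.012)
  lambda* = (11.0663, 11.3434)
  f(x*)   = 27.994

x* = (-2, -0.0361, 0.012), lambda* = (11.0663, 11.3434)


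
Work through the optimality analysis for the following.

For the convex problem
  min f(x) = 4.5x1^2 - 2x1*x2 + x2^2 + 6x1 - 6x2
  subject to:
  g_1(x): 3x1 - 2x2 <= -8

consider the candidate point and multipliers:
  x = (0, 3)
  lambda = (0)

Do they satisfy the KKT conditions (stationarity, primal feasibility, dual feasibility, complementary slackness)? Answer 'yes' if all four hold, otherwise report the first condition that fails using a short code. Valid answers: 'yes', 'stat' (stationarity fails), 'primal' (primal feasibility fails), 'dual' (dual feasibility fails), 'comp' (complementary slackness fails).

Gradient of f: grad f(x) = Q x + c = (0, 0)
Constraint values g_i(x) = a_i^T x - b_i:
  g_1((0, 3)) = 2
Stationarity residual: grad f(x) + sum_i lambda_i a_i = (0, 0)
  -> stationarity OK
Primal feasibility (all g_i <= 0): FAILS
Dual feasibility (all lambda_i >= 0): OK
Complementary slackness (lambda_i * g_i(x) = 0 for all i): OK

Verdict: the first failing condition is primal_feasibility -> primal.

primal


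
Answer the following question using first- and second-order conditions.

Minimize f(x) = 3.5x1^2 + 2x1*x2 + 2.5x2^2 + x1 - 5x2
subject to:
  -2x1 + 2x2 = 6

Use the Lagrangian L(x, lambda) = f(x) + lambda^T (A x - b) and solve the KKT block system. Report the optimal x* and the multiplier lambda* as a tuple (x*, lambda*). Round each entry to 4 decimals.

Form the Lagrangian:
  L(x, lambda) = (1/2) x^T Q x + c^T x + lambda^T (A x - b)
Stationarity (grad_x L = 0): Q x + c + A^T lambda = 0.
Primal feasibility: A x = b.

This gives the KKT block system:
  [ Q   A^T ] [ x     ]   [-c ]
  [ A    0  ] [ lambda ] = [ b ]

Solving the linear system:
  x*      = (-1.0625, 1.9375)
  lambda* = (-1.2813)
  f(x*)   = -1.5312

x* = (-1.0625, 1.9375), lambda* = (-1.2813)


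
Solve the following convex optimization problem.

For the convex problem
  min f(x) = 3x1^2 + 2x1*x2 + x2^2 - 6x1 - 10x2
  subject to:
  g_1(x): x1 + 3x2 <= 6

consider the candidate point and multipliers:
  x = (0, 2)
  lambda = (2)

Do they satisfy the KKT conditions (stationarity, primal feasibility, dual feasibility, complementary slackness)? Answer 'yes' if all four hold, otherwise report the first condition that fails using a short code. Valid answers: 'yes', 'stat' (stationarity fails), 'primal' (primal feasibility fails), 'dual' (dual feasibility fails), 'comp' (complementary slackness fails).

Gradient of f: grad f(x) = Q x + c = (-2, -6)
Constraint values g_i(x) = a_i^T x - b_i:
  g_1((0, 2)) = 0
Stationarity residual: grad f(x) + sum_i lambda_i a_i = (0, 0)
  -> stationarity OK
Primal feasibility (all g_i <= 0): OK
Dual feasibility (all lambda_i >= 0): OK
Complementary slackness (lambda_i * g_i(x) = 0 for all i): OK

Verdict: yes, KKT holds.

yes


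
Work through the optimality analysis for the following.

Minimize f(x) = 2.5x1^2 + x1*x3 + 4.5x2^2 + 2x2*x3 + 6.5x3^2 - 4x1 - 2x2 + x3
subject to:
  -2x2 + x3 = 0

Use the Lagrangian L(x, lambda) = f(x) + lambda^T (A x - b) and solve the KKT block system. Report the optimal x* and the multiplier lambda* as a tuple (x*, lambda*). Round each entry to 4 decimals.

Form the Lagrangian:
  L(x, lambda) = (1/2) x^T Q x + c^T x + lambda^T (A x - b)
Stationarity (grad_x L = 0): Q x + c + A^T lambda = 0.
Primal feasibility: A x = b.

This gives the KKT block system:
  [ Q   A^T ] [ x     ]   [-c ]
  [ A    0  ] [ lambda ] = [ b ]

Solving the linear system:
  x*      = (0.8094, -0.0235, -0.0469)
  lambda* = (-1.1525)
  f(x*)   = -1.6188

x* = (0.8094, -0.0235, -0.0469), lambda* = (-1.1525)


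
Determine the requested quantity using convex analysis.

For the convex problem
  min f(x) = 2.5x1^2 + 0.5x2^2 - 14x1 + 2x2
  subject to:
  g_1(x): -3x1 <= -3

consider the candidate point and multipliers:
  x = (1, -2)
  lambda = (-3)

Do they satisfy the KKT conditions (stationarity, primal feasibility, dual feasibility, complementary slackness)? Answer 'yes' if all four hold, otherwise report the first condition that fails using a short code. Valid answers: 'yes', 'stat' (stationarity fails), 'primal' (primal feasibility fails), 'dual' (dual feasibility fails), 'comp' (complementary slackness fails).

Gradient of f: grad f(x) = Q x + c = (-9, 0)
Constraint values g_i(x) = a_i^T x - b_i:
  g_1((1, -2)) = 0
Stationarity residual: grad f(x) + sum_i lambda_i a_i = (0, 0)
  -> stationarity OK
Primal feasibility (all g_i <= 0): OK
Dual feasibility (all lambda_i >= 0): FAILS
Complementary slackness (lambda_i * g_i(x) = 0 for all i): OK

Verdict: the first failing condition is dual_feasibility -> dual.

dual


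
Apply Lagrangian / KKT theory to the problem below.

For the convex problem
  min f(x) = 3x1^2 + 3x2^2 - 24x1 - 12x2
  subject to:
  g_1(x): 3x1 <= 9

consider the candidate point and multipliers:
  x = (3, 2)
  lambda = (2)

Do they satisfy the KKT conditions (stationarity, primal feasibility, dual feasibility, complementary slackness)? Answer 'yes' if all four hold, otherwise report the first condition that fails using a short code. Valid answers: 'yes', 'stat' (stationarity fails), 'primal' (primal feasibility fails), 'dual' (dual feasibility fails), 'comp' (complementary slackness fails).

Gradient of f: grad f(x) = Q x + c = (-6, 0)
Constraint values g_i(x) = a_i^T x - b_i:
  g_1((3, 2)) = 0
Stationarity residual: grad f(x) + sum_i lambda_i a_i = (0, 0)
  -> stationarity OK
Primal feasibility (all g_i <= 0): OK
Dual feasibility (all lambda_i >= 0): OK
Complementary slackness (lambda_i * g_i(x) = 0 for all i): OK

Verdict: yes, KKT holds.

yes


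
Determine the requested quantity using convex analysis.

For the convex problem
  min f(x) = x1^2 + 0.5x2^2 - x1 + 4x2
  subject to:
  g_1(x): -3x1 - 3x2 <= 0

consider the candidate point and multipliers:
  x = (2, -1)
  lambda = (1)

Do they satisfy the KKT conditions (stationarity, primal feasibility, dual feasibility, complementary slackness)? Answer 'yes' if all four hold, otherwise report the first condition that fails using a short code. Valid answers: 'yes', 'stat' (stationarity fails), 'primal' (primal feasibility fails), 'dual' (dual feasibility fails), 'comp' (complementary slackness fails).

Gradient of f: grad f(x) = Q x + c = (3, 3)
Constraint values g_i(x) = a_i^T x - b_i:
  g_1((2, -1)) = -3
Stationarity residual: grad f(x) + sum_i lambda_i a_i = (0, 0)
  -> stationarity OK
Primal feasibility (all g_i <= 0): OK
Dual feasibility (all lambda_i >= 0): OK
Complementary slackness (lambda_i * g_i(x) = 0 for all i): FAILS

Verdict: the first failing condition is complementary_slackness -> comp.

comp


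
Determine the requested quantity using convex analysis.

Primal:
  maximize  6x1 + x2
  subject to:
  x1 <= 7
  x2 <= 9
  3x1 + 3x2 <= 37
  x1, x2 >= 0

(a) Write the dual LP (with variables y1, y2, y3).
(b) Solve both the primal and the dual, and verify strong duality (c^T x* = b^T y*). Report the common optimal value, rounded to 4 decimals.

The standard primal-dual pair for 'max c^T x s.t. A x <= b, x >= 0' is:
  Dual:  min b^T y  s.t.  A^T y >= c,  y >= 0.

So the dual LP is:
  minimize  7y1 + 9y2 + 37y3
  subject to:
    y1 + 3y3 >= 6
    y2 + 3y3 >= 1
    y1, y2, y3 >= 0

Solving the primal: x* = (7, 5.3333).
  primal value c^T x* = 47.3333.
Solving the dual: y* = (5, 0, 0.3333).
  dual value b^T y* = 47.3333.
Strong duality: c^T x* = b^T y*. Confirmed.

47.3333


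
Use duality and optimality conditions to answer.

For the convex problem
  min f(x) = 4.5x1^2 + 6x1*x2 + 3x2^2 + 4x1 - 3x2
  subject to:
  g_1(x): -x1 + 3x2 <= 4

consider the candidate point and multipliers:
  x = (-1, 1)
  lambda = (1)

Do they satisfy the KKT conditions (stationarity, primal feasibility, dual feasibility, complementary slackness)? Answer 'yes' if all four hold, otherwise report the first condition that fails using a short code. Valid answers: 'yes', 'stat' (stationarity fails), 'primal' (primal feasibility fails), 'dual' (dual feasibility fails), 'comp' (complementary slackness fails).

Gradient of f: grad f(x) = Q x + c = (1, -3)
Constraint values g_i(x) = a_i^T x - b_i:
  g_1((-1, 1)) = 0
Stationarity residual: grad f(x) + sum_i lambda_i a_i = (0, 0)
  -> stationarity OK
Primal feasibility (all g_i <= 0): OK
Dual feasibility (all lambda_i >= 0): OK
Complementary slackness (lambda_i * g_i(x) = 0 for all i): OK

Verdict: yes, KKT holds.

yes


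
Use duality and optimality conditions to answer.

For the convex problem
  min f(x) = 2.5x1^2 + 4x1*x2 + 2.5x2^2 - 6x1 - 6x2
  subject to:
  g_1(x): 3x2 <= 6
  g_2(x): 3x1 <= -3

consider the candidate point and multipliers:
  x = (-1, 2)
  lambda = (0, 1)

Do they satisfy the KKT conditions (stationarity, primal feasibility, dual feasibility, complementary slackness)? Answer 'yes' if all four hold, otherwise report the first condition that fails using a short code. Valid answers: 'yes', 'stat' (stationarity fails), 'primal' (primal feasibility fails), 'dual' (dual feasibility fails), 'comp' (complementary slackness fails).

Gradient of f: grad f(x) = Q x + c = (-3, 0)
Constraint values g_i(x) = a_i^T x - b_i:
  g_1((-1, 2)) = 0
  g_2((-1, 2)) = 0
Stationarity residual: grad f(x) + sum_i lambda_i a_i = (0, 0)
  -> stationarity OK
Primal feasibility (all g_i <= 0): OK
Dual feasibility (all lambda_i >= 0): OK
Complementary slackness (lambda_i * g_i(x) = 0 for all i): OK

Verdict: yes, KKT holds.

yes


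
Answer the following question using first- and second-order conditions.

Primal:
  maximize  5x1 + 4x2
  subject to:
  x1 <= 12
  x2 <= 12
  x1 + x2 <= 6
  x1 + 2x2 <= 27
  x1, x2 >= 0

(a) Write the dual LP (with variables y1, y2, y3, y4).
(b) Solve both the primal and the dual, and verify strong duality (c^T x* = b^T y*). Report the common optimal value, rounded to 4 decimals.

The standard primal-dual pair for 'max c^T x s.t. A x <= b, x >= 0' is:
  Dual:  min b^T y  s.t.  A^T y >= c,  y >= 0.

So the dual LP is:
  minimize  12y1 + 12y2 + 6y3 + 27y4
  subject to:
    y1 + y3 + y4 >= 5
    y2 + y3 + 2y4 >= 4
    y1, y2, y3, y4 >= 0

Solving the primal: x* = (6, 0).
  primal value c^T x* = 30.
Solving the dual: y* = (0, 0, 5, 0).
  dual value b^T y* = 30.
Strong duality: c^T x* = b^T y*. Confirmed.

30


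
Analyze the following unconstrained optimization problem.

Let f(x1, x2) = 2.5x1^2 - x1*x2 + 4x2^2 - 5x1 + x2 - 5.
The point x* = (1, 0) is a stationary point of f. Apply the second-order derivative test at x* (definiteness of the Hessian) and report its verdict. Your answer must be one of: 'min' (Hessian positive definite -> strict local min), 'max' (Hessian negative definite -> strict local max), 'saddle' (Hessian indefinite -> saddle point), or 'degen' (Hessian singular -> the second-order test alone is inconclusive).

Compute the Hessian H = grad^2 f:
  H = [[5, -1], [-1, 8]]
Verify stationarity: grad f(x*) = H x* + g = (0, 0).
Eigenvalues of H: 4.6972, 8.3028.
Both eigenvalues > 0, so H is positive definite -> x* is a strict local min.

min


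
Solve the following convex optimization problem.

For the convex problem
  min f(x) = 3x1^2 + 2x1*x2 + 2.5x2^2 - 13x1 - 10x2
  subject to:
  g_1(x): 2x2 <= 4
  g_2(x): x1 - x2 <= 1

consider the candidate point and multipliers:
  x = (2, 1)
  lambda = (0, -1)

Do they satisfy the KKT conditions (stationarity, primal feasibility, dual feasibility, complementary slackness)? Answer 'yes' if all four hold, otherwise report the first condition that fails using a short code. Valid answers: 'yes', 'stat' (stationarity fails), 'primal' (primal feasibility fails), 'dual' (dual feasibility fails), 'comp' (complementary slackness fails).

Gradient of f: grad f(x) = Q x + c = (1, -1)
Constraint values g_i(x) = a_i^T x - b_i:
  g_1((2, 1)) = -2
  g_2((2, 1)) = 0
Stationarity residual: grad f(x) + sum_i lambda_i a_i = (0, 0)
  -> stationarity OK
Primal feasibility (all g_i <= 0): OK
Dual feasibility (all lambda_i >= 0): FAILS
Complementary slackness (lambda_i * g_i(x) = 0 for all i): OK

Verdict: the first failing condition is dual_feasibility -> dual.

dual


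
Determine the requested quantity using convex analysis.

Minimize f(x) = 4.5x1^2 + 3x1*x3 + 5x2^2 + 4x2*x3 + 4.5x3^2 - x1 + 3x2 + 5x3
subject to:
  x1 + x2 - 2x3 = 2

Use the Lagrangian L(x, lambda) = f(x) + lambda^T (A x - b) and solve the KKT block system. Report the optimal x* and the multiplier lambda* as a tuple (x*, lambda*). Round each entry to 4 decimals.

Form the Lagrangian:
  L(x, lambda) = (1/2) x^T Q x + c^T x + lambda^T (A x - b)
Stationarity (grad_x L = 0): Q x + c + A^T lambda = 0.
Primal feasibility: A x = b.

This gives the KKT block system:
  [ Q   A^T ] [ x     ]   [-c ]
  [ A    0  ] [ lambda ] = [ b ]

Solving the linear system:
  x*      = (0.4043, 0.0416, -0.7771)
  lambda* = (-0.3073)
  f(x*)   = -1.7752

x* = (0.4043, 0.0416, -0.7771), lambda* = (-0.3073)


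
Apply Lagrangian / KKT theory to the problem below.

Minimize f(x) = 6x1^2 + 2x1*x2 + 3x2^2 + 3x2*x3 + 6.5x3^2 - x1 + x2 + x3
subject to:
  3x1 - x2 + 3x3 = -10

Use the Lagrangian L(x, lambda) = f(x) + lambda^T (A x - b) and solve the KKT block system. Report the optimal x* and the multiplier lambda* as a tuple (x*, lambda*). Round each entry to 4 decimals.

Form the Lagrangian:
  L(x, lambda) = (1/2) x^T Q x + c^T x + lambda^T (A x - b)
Stationarity (grad_x L = 0): Q x + c + A^T lambda = 0.
Primal feasibility: A x = b.

This gives the KKT block system:
  [ Q   A^T ] [ x     ]   [-c ]
  [ A    0  ] [ lambda ] = [ b ]

Solving the linear system:
  x*      = (-1.2862, 1.7207, -1.4735)
  lambda* = (4.3312)
  f(x*)   = 22.4227

x* = (-1.2862, 1.7207, -1.4735), lambda* = (4.3312)


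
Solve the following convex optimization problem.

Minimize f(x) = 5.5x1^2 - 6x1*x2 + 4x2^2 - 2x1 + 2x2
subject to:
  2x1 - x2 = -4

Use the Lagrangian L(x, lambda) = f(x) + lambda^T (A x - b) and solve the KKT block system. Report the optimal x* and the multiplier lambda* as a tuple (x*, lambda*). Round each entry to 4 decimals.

Form the Lagrangian:
  L(x, lambda) = (1/2) x^T Q x + c^T x + lambda^T (A x - b)
Stationarity (grad_x L = 0): Q x + c + A^T lambda = 0.
Primal feasibility: A x = b.

This gives the KKT block system:
  [ Q   A^T ] [ x     ]   [-c ]
  [ A    0  ] [ lambda ] = [ b ]

Solving the linear system:
  x*      = (-2.2105, -0.4211)
  lambda* = (11.8947)
  f(x*)   = 25.5789

x* = (-2.2105, -0.4211), lambda* = (11.8947)


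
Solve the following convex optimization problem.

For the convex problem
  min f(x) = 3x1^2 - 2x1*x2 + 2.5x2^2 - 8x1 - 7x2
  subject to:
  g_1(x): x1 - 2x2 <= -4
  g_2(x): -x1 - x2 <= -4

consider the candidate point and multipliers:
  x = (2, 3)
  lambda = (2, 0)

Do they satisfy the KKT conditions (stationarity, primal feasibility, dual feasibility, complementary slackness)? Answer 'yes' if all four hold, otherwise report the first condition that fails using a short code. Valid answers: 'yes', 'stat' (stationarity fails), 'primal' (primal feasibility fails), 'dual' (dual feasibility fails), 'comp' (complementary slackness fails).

Gradient of f: grad f(x) = Q x + c = (-2, 4)
Constraint values g_i(x) = a_i^T x - b_i:
  g_1((2, 3)) = 0
  g_2((2, 3)) = -1
Stationarity residual: grad f(x) + sum_i lambda_i a_i = (0, 0)
  -> stationarity OK
Primal feasibility (all g_i <= 0): OK
Dual feasibility (all lambda_i >= 0): OK
Complementary slackness (lambda_i * g_i(x) = 0 for all i): OK

Verdict: yes, KKT holds.

yes


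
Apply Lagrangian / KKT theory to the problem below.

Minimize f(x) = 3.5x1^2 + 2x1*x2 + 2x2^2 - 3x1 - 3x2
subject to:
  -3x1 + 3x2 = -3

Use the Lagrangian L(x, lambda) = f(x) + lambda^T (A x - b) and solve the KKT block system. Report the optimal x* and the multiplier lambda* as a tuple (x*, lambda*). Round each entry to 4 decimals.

Form the Lagrangian:
  L(x, lambda) = (1/2) x^T Q x + c^T x + lambda^T (A x - b)
Stationarity (grad_x L = 0): Q x + c + A^T lambda = 0.
Primal feasibility: A x = b.

This gives the KKT block system:
  [ Q   A^T ] [ x     ]   [-c ]
  [ A    0  ] [ lambda ] = [ b ]

Solving the linear system:
  x*      = (0.8, -0.2)
  lambda* = (0.7333)
  f(x*)   = 0.2

x* = (0.8, -0.2), lambda* = (0.7333)


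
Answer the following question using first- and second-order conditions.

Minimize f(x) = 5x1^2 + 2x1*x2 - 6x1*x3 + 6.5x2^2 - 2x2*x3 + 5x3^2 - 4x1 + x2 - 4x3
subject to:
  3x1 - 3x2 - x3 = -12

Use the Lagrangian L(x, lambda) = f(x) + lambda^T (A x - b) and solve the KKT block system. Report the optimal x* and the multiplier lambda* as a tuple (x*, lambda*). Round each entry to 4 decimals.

Form the Lagrangian:
  L(x, lambda) = (1/2) x^T Q x + c^T x + lambda^T (A x - b)
Stationarity (grad_x L = 0): Q x + c + A^T lambda = 0.
Primal feasibility: A x = b.

This gives the KKT block system:
  [ Q   A^T ] [ x     ]   [-c ]
  [ A    0  ] [ lambda ] = [ b ]

Solving the linear system:
  x*      = (-1.947, 1.9394, 0.3409)
  lambda* = (7.2121)
  f(x*)   = 47.4545

x* = (-1.947, 1.9394, 0.3409), lambda* = (7.2121)


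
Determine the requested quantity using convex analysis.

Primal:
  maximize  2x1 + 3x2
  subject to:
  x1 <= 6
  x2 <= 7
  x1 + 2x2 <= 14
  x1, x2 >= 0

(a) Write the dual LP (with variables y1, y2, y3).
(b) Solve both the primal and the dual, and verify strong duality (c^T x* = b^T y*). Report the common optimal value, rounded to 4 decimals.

The standard primal-dual pair for 'max c^T x s.t. A x <= b, x >= 0' is:
  Dual:  min b^T y  s.t.  A^T y >= c,  y >= 0.

So the dual LP is:
  minimize  6y1 + 7y2 + 14y3
  subject to:
    y1 + y3 >= 2
    y2 + 2y3 >= 3
    y1, y2, y3 >= 0

Solving the primal: x* = (6, 4).
  primal value c^T x* = 24.
Solving the dual: y* = (0.5, 0, 1.5).
  dual value b^T y* = 24.
Strong duality: c^T x* = b^T y*. Confirmed.

24


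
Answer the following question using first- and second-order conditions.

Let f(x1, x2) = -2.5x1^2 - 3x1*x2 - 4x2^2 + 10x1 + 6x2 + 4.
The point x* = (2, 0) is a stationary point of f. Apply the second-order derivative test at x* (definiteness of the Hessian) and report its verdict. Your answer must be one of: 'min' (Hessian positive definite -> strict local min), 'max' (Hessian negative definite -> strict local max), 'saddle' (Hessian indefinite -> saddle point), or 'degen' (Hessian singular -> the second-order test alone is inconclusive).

Compute the Hessian H = grad^2 f:
  H = [[-5, -3], [-3, -8]]
Verify stationarity: grad f(x*) = H x* + g = (0, 0).
Eigenvalues of H: -9.8541, -3.1459.
Both eigenvalues < 0, so H is negative definite -> x* is a strict local max.

max


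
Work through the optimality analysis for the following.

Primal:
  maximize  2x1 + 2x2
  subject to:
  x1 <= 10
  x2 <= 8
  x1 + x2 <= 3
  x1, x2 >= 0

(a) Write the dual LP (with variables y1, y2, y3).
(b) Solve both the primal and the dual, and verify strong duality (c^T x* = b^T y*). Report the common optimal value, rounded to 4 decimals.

The standard primal-dual pair for 'max c^T x s.t. A x <= b, x >= 0' is:
  Dual:  min b^T y  s.t.  A^T y >= c,  y >= 0.

So the dual LP is:
  minimize  10y1 + 8y2 + 3y3
  subject to:
    y1 + y3 >= 2
    y2 + y3 >= 2
    y1, y2, y3 >= 0

Solving the primal: x* = (3, 0).
  primal value c^T x* = 6.
Solving the dual: y* = (0, 0, 2).
  dual value b^T y* = 6.
Strong duality: c^T x* = b^T y*. Confirmed.

6


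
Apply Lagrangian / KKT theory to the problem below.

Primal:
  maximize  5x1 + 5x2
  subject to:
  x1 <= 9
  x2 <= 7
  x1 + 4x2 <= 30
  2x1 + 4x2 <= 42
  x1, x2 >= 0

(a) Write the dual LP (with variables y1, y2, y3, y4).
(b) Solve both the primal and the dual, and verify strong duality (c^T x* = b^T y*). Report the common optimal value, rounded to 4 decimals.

The standard primal-dual pair for 'max c^T x s.t. A x <= b, x >= 0' is:
  Dual:  min b^T y  s.t.  A^T y >= c,  y >= 0.

So the dual LP is:
  minimize  9y1 + 7y2 + 30y3 + 42y4
  subject to:
    y1 + y3 + 2y4 >= 5
    y2 + 4y3 + 4y4 >= 5
    y1, y2, y3, y4 >= 0

Solving the primal: x* = (9, 5.25).
  primal value c^T x* = 71.25.
Solving the dual: y* = (3.75, 0, 1.25, 0).
  dual value b^T y* = 71.25.
Strong duality: c^T x* = b^T y*. Confirmed.

71.25


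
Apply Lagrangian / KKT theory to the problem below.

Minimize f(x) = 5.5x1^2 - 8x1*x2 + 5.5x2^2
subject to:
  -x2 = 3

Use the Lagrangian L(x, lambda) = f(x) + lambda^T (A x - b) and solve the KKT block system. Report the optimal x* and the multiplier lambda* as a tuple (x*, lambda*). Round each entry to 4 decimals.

Form the Lagrangian:
  L(x, lambda) = (1/2) x^T Q x + c^T x + lambda^T (A x - b)
Stationarity (grad_x L = 0): Q x + c + A^T lambda = 0.
Primal feasibility: A x = b.

This gives the KKT block system:
  [ Q   A^T ] [ x     ]   [-c ]
  [ A    0  ] [ lambda ] = [ b ]

Solving the linear system:
  x*      = (-2.1818, -3)
  lambda* = (-15.5455)
  f(x*)   = 23.3182

x* = (-2.1818, -3), lambda* = (-15.5455)


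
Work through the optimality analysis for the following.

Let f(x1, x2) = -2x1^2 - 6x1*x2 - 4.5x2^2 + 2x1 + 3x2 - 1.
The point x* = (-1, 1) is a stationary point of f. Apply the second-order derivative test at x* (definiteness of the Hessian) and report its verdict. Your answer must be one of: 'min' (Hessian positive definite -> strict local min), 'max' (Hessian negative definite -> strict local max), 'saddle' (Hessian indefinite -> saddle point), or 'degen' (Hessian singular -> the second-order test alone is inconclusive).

Compute the Hessian H = grad^2 f:
  H = [[-4, -6], [-6, -9]]
Verify stationarity: grad f(x*) = H x* + g = (0, 0).
Eigenvalues of H: -13, 0.
H has a zero eigenvalue (singular; negative semidefinite but not definite), so H is neither positive definite, negative definite, nor indefinite. The second-order test alone is inconclusive -> degen.
(Indeed, f is constant along the null direction of H through x*, so x* is not a strict local extremum.)

degen


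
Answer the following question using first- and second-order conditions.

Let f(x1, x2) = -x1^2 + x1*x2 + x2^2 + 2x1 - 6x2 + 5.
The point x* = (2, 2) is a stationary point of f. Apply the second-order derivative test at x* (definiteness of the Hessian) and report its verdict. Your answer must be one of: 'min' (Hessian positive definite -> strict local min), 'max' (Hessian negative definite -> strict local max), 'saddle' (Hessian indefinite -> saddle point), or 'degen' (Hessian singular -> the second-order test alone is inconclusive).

Compute the Hessian H = grad^2 f:
  H = [[-2, 1], [1, 2]]
Verify stationarity: grad f(x*) = H x* + g = (0, 0).
Eigenvalues of H: -2.2361, 2.2361.
Eigenvalues have mixed signs, so H is indefinite -> x* is a saddle point.

saddle


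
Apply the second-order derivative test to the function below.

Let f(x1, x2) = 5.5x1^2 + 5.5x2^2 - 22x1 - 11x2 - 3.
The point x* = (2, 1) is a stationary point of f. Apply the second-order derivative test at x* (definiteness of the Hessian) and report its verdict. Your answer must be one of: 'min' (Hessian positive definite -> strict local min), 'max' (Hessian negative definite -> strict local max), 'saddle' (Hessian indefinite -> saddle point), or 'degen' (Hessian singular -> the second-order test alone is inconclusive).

Compute the Hessian H = grad^2 f:
  H = [[11, 0], [0, 11]]
Verify stationarity: grad f(x*) = H x* + g = (0, 0).
Eigenvalues of H: 11, 11.
Both eigenvalues > 0, so H is positive definite -> x* is a strict local min.

min
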